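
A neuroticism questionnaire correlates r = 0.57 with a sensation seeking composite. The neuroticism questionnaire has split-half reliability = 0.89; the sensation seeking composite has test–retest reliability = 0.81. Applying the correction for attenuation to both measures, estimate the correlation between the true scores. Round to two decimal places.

0.67

r_true = r_obs / √(r_xx · r_yy) = 0.57 / √(0.89 × 0.81) = 0.57 / √0.7209 = 0.57 / 0.8491 ≈ 0.67.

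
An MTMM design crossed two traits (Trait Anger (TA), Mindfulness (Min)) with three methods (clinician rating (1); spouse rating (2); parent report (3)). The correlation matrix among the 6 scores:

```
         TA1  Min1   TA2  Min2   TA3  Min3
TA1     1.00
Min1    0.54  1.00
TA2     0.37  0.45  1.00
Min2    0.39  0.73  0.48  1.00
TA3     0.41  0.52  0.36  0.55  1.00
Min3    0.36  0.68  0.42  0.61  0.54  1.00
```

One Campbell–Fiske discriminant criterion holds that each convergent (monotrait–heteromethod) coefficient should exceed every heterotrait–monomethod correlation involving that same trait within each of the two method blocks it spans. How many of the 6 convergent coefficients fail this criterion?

Convergent coefficients and their comparison sets:
TA (methods 1·2): 0.37 vs {0.54, 0.48} → fail.
TA (methods 1·3): 0.41 vs {0.54, 0.54} → fail.
TA (methods 2·3): 0.36 vs {0.48, 0.54} → fail.
Min (methods 1·2): 0.73 vs {0.54, 0.48} → pass.
Min (methods 1·3): 0.68 vs {0.54, 0.54} → pass.
Min (methods 2·3): 0.61 vs {0.48, 0.54} → pass.
3 of 6 fail.

3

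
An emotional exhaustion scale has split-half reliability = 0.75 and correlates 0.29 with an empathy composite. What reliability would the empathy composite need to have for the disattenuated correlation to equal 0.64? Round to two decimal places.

r_true = r_obs / √(r_xx · r_yy) ⇒ 0.64 = 0.29 / √(0.75 · r_yy).
√(0.75 · r_yy) = 0.29 / 0.64 = 0.4531; 0.75 · r_yy = 0.2053; r_yy = 0.2053 / 0.75 ≈ 0.27.

0.27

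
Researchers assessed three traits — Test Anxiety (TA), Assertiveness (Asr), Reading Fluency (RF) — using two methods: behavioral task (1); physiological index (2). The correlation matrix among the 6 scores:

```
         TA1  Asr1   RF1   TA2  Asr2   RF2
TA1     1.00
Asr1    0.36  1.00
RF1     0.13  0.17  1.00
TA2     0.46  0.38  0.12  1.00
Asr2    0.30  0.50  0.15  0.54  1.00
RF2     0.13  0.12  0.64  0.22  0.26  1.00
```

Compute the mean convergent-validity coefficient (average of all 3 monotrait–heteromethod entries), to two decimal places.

Convergent values: 0.46, 0.50, 0.64; mean = 1.60/3 = 0.53.

0.53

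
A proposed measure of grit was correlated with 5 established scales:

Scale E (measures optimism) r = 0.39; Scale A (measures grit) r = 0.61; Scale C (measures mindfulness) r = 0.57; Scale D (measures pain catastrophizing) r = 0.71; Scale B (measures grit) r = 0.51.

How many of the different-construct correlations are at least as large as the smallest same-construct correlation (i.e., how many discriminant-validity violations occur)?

Convergent (same construct = grit): Scale A, Scale B.
Smallest convergent = 0.51. Discriminant values: 0.39, 0.57, 0.71; count ≥ 0.51 → 2.

2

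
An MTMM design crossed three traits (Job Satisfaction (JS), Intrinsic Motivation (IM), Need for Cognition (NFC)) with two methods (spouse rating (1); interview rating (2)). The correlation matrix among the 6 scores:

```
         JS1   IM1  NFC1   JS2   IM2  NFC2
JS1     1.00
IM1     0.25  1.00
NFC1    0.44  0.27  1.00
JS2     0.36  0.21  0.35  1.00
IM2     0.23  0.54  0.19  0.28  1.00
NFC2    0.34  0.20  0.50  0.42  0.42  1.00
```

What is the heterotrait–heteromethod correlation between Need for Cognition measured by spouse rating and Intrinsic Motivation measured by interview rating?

0.19

Different traits and methods: r(NFC1, IM2) = 0.19.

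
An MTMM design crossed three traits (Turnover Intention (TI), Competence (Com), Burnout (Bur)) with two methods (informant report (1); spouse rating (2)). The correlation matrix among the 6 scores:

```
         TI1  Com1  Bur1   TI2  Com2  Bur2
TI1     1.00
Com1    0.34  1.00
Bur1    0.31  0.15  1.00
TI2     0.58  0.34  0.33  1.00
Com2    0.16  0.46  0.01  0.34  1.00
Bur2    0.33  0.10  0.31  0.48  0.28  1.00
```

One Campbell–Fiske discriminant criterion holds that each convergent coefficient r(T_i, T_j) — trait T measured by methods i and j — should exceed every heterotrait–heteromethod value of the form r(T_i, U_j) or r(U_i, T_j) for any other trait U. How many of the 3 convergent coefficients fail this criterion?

Each convergent coefficient versus the relevant comparison correlations:
TI (methods 1·2): 0.58 vs {0.16, 0.34, 0.33, 0.33} → pass.
Com (methods 1·2): 0.46 vs {0.34, 0.16, 0.10, 0.01} → pass.
Bur (methods 1·2): 0.31 vs {0.33, 0.33, 0.01, 0.10} → fail.
1 of 3 fail.

1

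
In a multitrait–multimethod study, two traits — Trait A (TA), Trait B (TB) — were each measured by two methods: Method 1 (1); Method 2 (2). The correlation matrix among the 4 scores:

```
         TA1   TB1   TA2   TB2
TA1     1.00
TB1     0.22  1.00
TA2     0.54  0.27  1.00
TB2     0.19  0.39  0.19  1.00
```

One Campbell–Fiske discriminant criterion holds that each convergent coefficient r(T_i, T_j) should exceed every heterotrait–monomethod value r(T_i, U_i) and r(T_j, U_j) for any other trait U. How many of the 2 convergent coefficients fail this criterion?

Convergent coefficients and their comparison sets:
TA (methods 1·2): 0.54 vs {0.22, 0.19} → pass.
TB (methods 1·2): 0.39 vs {0.22, 0.19} → pass.
0 of 2 fail.

0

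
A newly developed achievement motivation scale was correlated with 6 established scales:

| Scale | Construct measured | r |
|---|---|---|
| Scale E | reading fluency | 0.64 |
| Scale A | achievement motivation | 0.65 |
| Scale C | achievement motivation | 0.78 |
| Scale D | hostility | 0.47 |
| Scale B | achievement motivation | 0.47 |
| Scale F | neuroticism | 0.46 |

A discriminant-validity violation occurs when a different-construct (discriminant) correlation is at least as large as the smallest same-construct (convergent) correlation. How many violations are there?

Convergent (same construct = achievement motivation): Scale A, Scale C, Scale B.
Smallest convergent = 0.47. Discriminant values: 0.64, 0.47, 0.46; count ≥ 0.47 → 2.

2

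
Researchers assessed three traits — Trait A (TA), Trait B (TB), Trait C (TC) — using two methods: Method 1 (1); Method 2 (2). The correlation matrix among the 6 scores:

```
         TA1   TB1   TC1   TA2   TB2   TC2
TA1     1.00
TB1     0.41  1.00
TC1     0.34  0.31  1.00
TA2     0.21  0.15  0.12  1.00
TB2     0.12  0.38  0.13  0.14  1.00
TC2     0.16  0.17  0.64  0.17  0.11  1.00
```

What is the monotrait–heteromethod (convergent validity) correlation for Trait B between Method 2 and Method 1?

0.38

Same trait (TB), different methods: r(TB2, TB1) = 0.38.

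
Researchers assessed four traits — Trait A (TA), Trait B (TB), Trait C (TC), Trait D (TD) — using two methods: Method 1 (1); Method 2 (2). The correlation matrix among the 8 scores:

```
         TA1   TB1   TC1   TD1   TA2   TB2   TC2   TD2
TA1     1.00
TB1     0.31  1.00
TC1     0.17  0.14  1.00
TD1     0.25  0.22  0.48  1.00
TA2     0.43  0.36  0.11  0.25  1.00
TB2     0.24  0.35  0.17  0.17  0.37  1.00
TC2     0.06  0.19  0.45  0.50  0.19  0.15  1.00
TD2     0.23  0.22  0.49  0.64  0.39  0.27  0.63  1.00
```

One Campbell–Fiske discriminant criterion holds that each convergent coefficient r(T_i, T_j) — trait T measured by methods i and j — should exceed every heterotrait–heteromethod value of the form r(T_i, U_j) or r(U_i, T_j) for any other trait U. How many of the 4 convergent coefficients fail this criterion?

Convergent coefficients and their comparison sets:
TA (methods 1·2): 0.43 vs {0.24, 0.36, 0.06, 0.11, 0.23, 0.25} → pass.
TB (methods 1·2): 0.35 vs {0.36, 0.24, 0.19, 0.17, 0.22, 0.17} → fail.
TC (methods 1·2): 0.45 vs {0.11, 0.06, 0.17, 0.19, 0.49, 0.50} → fail.
TD (methods 1·2): 0.64 vs {0.25, 0.23, 0.17, 0.22, 0.50, 0.49} → pass.
2 of 4 fail.

2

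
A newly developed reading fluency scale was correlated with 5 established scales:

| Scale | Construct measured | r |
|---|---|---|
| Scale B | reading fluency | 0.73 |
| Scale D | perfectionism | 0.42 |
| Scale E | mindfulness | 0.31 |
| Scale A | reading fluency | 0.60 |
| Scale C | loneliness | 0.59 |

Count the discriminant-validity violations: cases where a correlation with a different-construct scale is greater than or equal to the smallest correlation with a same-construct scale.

0

Convergent (same construct = reading fluency): Scale B, Scale A.
Smallest convergent = 0.60. Discriminant values: 0.42, 0.31, 0.59; count ≥ 0.60 → 0.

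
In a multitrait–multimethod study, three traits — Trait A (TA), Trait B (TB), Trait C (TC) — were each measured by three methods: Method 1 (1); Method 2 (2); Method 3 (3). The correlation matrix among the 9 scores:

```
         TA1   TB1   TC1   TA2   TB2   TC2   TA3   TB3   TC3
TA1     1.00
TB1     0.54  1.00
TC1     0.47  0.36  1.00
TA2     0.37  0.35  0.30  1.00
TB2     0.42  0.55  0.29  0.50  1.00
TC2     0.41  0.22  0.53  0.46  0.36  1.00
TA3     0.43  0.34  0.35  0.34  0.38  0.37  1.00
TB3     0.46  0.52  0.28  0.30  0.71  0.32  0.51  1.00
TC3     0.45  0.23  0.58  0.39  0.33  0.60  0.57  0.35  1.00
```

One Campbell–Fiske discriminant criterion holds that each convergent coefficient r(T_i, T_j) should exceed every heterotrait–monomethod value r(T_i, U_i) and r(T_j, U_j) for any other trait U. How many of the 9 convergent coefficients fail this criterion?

Convergent coefficients and their comparison sets:
TA (methods 1·2): 0.37 vs {0.54, 0.50, 0.47, 0.46} → fail.
TA (methods 1·3): 0.43 vs {0.54, 0.51, 0.47, 0.57} → fail.
TA (methods 2·3): 0.34 vs {0.50, 0.51, 0.46, 0.57} → fail.
TB (methods 1·2): 0.55 vs {0.54, 0.50, 0.36, 0.36} → pass.
TB (methods 1·3): 0.52 vs {0.54, 0.51, 0.36, 0.35} → fail.
TB (methods 2·3): 0.71 vs {0.50, 0.51, 0.36, 0.35} → pass.
TC (methods 1·2): 0.53 vs {0.47, 0.46, 0.36, 0.36} → pass.
TC (methods 1·3): 0.58 vs {0.47, 0.57, 0.36, 0.35} → pass.
TC (methods 2·3): 0.60 vs {0.46, 0.57, 0.36, 0.35} → pass.
4 of 9 fail.

4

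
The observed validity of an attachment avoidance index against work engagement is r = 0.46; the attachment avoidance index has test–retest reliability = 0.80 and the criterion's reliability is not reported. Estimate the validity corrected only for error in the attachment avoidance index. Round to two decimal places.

0.51

Single correction: r_c = r_obs / √r_xx = 0.46 / √0.80 = 0.46 / 0.8944 ≈ 0.51.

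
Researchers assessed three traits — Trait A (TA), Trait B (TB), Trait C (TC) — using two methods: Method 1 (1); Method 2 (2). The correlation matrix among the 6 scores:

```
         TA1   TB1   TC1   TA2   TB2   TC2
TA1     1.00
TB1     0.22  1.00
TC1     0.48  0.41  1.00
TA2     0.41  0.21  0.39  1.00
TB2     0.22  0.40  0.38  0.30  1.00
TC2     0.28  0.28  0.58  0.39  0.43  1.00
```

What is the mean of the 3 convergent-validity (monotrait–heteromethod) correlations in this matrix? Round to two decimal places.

Convergent values: 0.41, 0.40, 0.58; mean = 1.39/3 = 0.46.

0.46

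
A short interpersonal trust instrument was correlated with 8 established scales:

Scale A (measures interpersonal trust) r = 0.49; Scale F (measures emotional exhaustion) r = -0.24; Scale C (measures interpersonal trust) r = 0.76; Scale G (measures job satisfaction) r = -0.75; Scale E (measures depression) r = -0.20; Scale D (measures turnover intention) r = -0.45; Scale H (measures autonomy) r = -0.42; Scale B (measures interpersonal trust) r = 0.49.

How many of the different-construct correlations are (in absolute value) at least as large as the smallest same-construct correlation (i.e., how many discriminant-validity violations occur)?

1

Convergent (same construct = interpersonal trust): Scale A, Scale C, Scale B.
Smallest convergent = 0.49. Discriminant |r|: 0.24, 0.75, 0.20, 0.45, 0.42; count ≥ 0.49 → 1.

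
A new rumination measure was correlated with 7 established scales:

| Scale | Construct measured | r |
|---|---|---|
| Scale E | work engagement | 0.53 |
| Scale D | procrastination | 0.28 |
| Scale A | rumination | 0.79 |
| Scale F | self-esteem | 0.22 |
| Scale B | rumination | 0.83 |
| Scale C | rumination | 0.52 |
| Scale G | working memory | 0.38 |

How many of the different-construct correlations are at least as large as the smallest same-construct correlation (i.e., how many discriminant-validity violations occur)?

1

Convergent (same construct = rumination): Scale A, Scale B, Scale C.
Smallest convergent = 0.52. Discriminant values: 0.53, 0.28, 0.22, 0.38; count ≥ 0.52 → 1.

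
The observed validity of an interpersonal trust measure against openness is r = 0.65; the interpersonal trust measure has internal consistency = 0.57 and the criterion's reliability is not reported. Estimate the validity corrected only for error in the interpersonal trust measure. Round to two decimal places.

0.86

Single correction: r_c = r_obs / √r_xx = 0.65 / √0.57 = 0.65 / 0.7550 ≈ 0.86.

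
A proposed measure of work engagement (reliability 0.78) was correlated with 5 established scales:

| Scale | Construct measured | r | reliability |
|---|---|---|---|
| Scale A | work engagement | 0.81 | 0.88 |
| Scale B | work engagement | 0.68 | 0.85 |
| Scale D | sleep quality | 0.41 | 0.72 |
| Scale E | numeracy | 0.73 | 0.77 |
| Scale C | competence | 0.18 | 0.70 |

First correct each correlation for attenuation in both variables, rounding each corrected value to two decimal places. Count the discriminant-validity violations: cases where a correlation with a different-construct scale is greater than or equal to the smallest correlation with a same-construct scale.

1

Disattenuated r (r / √(r_scale · r_new)):
  Scale A (conv): 0.81 / √(0.88·0.78) = 0.98
  Scale B (conv): 0.68 / √(0.85·0.78) = 0.84
  Scale D (disc): 0.41 / √(0.72·0.78) = 0.55
  Scale E (disc): 0.73 / √(0.77·0.78) = 0.94
  Scale C (disc): 0.18 / √(0.70·0.78) = 0.24
Smallest convergent = 0.84. Discriminant values: 0.55, 0.94, 0.24; count ≥ 0.84 → 1.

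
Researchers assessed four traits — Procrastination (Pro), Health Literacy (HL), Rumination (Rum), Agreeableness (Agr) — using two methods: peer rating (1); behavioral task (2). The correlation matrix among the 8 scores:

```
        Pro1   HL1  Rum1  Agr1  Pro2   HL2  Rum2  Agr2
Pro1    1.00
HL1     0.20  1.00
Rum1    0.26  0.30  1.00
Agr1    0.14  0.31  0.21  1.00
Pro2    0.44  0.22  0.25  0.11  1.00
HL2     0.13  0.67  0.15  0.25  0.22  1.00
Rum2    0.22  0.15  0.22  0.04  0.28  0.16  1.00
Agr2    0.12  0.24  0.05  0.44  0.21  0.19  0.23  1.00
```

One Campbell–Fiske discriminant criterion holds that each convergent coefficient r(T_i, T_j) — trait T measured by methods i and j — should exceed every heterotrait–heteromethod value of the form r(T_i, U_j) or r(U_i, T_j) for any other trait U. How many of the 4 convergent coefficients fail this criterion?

1

Checking each validity diagonal entry against its comparison values:
Pro (methods 1·2): 0.44 vs {0.13, 0.22, 0.22, 0.25, 0.12, 0.11} → pass.
HL (methods 1·2): 0.67 vs {0.22, 0.13, 0.15, 0.15, 0.24, 0.25} → pass.
Rum (methods 1·2): 0.22 vs {0.25, 0.22, 0.15, 0.15, 0.05, 0.04} → fail.
Agr (methods 1·2): 0.44 vs {0.11, 0.12, 0.25, 0.24, 0.04, 0.05} → pass.
1 of 4 fail.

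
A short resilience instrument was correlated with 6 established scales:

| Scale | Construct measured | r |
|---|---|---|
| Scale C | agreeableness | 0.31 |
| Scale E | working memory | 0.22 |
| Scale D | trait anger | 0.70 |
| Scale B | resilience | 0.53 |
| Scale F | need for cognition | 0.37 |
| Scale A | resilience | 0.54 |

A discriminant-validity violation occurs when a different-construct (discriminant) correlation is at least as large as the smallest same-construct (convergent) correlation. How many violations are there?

Convergent (same construct = resilience): Scale B, Scale A.
Smallest convergent = 0.53. Discriminant values: 0.31, 0.22, 0.70, 0.37; count ≥ 0.53 → 1.

1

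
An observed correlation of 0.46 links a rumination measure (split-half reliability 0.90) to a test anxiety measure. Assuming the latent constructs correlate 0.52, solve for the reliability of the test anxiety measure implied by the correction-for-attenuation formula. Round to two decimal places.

r_true = r_obs / √(r_xx · r_yy) ⇒ 0.52 = 0.46 / √(0.90 · r_yy).
√(0.90 · r_yy) = 0.46 / 0.52 = 0.8846; 0.90 · r_yy = 0.7825; r_yy = 0.7825 / 0.90 ≈ 0.87.

0.87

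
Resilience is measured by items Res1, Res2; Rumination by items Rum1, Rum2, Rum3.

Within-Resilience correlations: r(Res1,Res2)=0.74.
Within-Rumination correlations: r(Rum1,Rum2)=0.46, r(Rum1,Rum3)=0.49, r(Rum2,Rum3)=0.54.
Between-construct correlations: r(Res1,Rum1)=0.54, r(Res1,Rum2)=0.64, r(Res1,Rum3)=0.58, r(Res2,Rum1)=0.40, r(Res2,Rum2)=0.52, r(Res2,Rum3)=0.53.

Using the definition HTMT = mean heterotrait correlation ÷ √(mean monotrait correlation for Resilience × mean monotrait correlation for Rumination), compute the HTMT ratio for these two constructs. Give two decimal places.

0.88

Mean between = 3.21/6 = 0.5350.
Mean within-Res = 0.74/1 = 0.7400; mean within-Rum = 1.49/3 = 0.4967.
Geometric mean = √(0.7400 × 0.4967) = 0.6063.
HTMT = 0.5350 / 0.6063 = 0.88.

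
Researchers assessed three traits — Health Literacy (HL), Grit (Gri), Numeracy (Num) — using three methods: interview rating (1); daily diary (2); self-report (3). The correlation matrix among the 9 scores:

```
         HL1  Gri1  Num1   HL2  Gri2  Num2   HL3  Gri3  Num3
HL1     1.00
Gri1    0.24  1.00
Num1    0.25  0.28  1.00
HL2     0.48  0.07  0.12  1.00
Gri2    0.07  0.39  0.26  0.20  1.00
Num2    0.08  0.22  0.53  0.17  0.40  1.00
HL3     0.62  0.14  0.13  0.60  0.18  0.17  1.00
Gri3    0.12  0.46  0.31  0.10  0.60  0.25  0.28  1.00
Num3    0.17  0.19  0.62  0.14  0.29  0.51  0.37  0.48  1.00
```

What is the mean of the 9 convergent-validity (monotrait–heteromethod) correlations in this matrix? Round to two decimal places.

Convergent values: 0.48, 0.62, 0.60, 0.39, 0.46, 0.60, 0.53, 0.62, 0.51; mean = 4.81/9 = 0.53.

0.53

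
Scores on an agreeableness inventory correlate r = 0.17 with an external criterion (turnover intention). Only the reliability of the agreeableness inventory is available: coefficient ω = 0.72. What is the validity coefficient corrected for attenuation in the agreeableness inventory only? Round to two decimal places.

0.20

Single correction: r_c = r_obs / √r_xx = 0.17 / √0.72 = 0.17 / 0.8485 ≈ 0.20.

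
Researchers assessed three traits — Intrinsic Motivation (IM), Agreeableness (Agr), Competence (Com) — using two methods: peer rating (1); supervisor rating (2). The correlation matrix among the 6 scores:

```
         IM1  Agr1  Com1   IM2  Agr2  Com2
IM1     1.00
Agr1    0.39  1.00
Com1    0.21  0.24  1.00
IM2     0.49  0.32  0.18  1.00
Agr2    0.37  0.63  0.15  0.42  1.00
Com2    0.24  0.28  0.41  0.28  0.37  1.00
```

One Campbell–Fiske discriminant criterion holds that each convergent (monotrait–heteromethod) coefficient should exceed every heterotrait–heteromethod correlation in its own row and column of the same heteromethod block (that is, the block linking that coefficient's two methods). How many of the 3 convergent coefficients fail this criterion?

0

Checking each validity diagonal entry against its comparison values:
IM (methods 1·2): 0.49 vs {0.37, 0.32, 0.24, 0.18} → pass.
Agr (methods 1·2): 0.63 vs {0.32, 0.37, 0.28, 0.15} → pass.
Com (methods 1·2): 0.41 vs {0.18, 0.24, 0.15, 0.28} → pass.
0 of 3 fail.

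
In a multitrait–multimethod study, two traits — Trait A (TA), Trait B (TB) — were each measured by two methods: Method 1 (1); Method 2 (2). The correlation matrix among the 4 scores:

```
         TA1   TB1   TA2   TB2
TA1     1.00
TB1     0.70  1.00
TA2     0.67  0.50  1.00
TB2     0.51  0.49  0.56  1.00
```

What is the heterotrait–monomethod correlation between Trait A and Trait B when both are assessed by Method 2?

Different traits, same method: r(TA2, TB2) = 0.56.

0.56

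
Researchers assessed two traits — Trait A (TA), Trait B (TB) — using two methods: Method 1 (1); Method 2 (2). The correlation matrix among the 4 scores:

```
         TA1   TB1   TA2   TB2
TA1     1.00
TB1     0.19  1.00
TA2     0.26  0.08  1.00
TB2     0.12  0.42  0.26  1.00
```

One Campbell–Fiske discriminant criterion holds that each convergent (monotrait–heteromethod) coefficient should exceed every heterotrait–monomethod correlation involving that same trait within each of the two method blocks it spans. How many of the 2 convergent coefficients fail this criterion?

Checking each validity diagonal entry against its comparison values:
TA (methods 1·2): 0.26 vs {0.19, 0.26} → fail.
TB (methods 1·2): 0.42 vs {0.19, 0.26} → pass.
1 of 2 fail.

1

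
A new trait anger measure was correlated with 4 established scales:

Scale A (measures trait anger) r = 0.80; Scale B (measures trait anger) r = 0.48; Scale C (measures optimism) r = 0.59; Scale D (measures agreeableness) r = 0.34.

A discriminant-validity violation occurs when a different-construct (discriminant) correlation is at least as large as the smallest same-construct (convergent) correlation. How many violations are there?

Convergent (same construct = trait anger): Scale A, Scale B.
Smallest convergent = 0.48. Discriminant values: 0.59, 0.34; count ≥ 0.48 → 1.

1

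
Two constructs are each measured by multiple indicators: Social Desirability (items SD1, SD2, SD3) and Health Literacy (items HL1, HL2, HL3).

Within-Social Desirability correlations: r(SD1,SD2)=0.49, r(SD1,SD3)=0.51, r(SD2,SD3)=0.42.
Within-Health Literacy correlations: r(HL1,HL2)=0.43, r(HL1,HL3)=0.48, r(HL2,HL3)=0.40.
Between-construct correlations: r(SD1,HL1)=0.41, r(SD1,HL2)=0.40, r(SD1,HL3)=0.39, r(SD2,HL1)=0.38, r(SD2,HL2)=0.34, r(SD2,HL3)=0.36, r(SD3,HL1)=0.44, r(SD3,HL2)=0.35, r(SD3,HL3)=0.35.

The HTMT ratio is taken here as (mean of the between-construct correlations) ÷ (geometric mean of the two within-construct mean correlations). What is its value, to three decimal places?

0.836

Mean heterotrait r = 3.42/9 = 0.3800.
Mean within-SD = 1.42/3 = 0.4733; mean within-HL = 1.31/3 = 0.4367.
Geometric mean = √(0.4733 × 0.4367) = 0.4546.
HTMT = 0.3800 / 0.4546 = 0.836.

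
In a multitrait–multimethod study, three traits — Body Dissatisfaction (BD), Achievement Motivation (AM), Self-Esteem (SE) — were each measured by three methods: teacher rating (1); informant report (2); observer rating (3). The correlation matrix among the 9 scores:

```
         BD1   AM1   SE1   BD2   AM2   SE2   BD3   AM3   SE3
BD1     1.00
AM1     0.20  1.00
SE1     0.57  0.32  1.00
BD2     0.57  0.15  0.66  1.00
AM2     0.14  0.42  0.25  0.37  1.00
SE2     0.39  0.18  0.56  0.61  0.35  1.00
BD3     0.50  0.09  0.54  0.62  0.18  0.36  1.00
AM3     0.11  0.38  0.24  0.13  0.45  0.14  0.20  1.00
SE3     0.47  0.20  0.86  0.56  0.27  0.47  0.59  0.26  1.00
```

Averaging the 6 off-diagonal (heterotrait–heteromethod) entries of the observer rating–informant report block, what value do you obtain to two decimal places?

0.27

HTHM values (method 3 × method 2): 0.18, 0.36, 0.13, 0.14, 0.56, 0.27; mean = 1.64/6 = 0.27.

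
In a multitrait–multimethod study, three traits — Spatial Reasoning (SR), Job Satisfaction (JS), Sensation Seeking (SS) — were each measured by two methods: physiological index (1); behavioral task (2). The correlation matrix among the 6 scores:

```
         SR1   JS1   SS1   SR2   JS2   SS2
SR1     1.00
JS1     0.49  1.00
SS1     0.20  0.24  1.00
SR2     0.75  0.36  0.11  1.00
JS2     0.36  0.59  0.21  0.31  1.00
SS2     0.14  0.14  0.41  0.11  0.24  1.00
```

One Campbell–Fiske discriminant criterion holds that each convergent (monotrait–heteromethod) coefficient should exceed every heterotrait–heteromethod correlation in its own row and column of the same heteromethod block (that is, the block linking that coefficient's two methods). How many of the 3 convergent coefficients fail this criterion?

Convergent coefficients and their comparison sets:
SR (methods 1·2): 0.75 vs {0.36, 0.36, 0.14, 0.11} → pass.
JS (methods 1·2): 0.59 vs {0.36, 0.36, 0.14, 0.21} → pass.
SS (methods 1·2): 0.41 vs {0.11, 0.14, 0.21, 0.14} → pass.
0 of 3 fail.

0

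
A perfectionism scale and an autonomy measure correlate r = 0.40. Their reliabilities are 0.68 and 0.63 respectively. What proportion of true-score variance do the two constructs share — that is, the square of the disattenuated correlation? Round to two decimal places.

0.37

Disattenuated r = 0.40 / √(0.68 × 0.63) = 0.40 / 0.6545 = 0.6112.
Shared true-score variance = 0.6112² = 0.3736 ≈ 0.37.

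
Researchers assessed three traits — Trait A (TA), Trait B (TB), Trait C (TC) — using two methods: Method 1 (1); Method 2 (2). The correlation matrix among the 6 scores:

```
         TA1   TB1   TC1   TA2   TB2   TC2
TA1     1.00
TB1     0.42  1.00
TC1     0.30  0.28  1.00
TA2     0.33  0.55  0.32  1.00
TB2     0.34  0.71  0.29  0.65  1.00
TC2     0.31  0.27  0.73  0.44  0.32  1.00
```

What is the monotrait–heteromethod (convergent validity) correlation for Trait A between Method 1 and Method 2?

0.33

Same trait (TA), different methods: r(TA1, TA2) = 0.33.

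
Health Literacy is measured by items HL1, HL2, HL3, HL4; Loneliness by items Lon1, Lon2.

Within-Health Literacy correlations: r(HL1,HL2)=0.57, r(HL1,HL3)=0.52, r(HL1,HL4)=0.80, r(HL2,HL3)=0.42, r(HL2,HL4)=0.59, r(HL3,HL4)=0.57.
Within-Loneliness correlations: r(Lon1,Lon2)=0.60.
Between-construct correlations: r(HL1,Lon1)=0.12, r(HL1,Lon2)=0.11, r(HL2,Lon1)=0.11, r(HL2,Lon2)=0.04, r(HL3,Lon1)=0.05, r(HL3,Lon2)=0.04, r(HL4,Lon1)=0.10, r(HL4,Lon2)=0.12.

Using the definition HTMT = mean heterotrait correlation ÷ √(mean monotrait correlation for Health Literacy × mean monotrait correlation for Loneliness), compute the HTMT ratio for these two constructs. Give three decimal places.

Between-construct mean = 0.69/8 = 0.0863.
Mean within-HL = 3.47/6 = 0.5783; mean within-Lon = 0.60/1 = 0.6000.
Geometric mean = √(0.5783 × 0.6000) = 0.5891.
HTMT = 0.0863 / 0.5891 = 0.146.

0.146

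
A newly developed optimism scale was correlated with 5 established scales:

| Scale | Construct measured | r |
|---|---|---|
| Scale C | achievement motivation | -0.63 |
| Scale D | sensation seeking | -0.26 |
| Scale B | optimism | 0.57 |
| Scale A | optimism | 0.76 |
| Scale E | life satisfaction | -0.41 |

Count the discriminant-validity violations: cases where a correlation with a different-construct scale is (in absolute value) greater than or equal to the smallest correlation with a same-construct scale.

Convergent (same construct = optimism): Scale B, Scale A.
Smallest convergent = 0.57. Discriminant |r|: 0.63, 0.26, 0.41; count ≥ 0.57 → 1.

1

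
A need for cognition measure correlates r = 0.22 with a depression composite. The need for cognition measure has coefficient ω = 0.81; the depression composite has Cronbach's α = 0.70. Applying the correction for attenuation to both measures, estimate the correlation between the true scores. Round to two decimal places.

r_true = r_obs / √(r_xx · r_yy) = 0.22 / √(0.81 × 0.70) = 0.22 / √0.5670 = 0.22 / 0.7530 ≈ 0.29.

0.29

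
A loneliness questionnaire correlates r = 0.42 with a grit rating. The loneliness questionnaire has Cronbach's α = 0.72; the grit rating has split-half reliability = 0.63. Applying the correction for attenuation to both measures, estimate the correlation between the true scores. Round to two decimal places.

0.62

r_true = r_obs / √(r_xx · r_yy) = 0.42 / √(0.72 × 0.63) = 0.42 / √0.4536 = 0.42 / 0.6735 ≈ 0.62.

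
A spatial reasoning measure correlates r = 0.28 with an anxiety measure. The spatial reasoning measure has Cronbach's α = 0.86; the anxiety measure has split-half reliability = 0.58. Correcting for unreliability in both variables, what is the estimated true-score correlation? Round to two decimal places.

r_true = r_obs / √(r_xx · r_yy) = 0.28 / √(0.86 × 0.58) = 0.28 / √0.4988 = 0.28 / 0.7063 ≈ 0.40.

0.40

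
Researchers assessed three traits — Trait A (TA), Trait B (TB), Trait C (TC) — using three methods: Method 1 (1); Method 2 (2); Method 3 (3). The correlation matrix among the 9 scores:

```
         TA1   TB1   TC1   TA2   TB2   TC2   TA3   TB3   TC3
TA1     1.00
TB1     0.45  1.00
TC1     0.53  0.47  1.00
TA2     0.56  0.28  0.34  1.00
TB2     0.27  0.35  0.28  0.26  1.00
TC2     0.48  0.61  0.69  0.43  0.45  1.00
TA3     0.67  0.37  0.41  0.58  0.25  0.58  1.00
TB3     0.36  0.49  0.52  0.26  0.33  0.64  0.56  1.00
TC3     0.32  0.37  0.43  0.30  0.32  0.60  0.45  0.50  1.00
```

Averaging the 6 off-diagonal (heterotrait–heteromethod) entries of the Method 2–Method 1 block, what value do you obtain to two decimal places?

HTHM values (method 2 × method 1): 0.28, 0.34, 0.27, 0.28, 0.48, 0.61; mean = 2.26/6 = 0.38.

0.38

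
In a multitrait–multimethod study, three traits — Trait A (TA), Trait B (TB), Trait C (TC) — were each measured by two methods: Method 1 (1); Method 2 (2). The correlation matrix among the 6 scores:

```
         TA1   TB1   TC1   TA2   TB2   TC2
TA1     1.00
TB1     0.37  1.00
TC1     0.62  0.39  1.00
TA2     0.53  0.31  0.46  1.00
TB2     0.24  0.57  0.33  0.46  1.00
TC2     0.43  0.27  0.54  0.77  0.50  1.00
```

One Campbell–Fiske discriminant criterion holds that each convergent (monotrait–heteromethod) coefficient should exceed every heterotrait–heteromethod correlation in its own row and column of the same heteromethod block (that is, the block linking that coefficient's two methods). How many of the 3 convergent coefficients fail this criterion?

0

Checking each validity diagonal entry against its comparison values:
TA (methods 1·2): 0.53 vs {0.24, 0.31, 0.43, 0.46} → pass.
TB (methods 1·2): 0.57 vs {0.31, 0.24, 0.27, 0.33} → pass.
TC (methods 1·2): 0.54 vs {0.46, 0.43, 0.33, 0.27} → pass.
0 of 3 fail.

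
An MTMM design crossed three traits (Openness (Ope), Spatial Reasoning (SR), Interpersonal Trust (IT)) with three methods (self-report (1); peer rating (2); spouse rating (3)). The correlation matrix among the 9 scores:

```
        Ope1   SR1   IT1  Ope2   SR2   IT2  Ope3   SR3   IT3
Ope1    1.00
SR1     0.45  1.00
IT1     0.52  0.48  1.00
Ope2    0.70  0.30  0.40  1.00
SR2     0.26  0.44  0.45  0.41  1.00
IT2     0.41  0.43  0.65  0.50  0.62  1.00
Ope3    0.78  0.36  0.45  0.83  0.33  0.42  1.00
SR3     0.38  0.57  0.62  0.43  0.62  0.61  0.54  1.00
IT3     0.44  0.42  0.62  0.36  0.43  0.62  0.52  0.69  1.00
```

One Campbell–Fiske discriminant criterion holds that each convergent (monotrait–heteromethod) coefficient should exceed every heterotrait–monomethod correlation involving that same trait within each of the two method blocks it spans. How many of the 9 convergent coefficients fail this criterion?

Convergent coefficients and their comparison sets:
Ope (methods 1·2): 0.70 vs {0.45, 0.41, 0.52, 0.50} → pass.
Ope (methods 1·3): 0.78 vs {0.45, 0.54, 0.52, 0.52} → pass.
Ope (methods 2·3): 0.83 vs {0.41, 0.54, 0.50, 0.52} → pass.
SR (methods 1·2): 0.44 vs {0.45, 0.41, 0.48, 0.62} → fail.
SR (methods 1·3): 0.57 vs {0.45, 0.54, 0.48, 0.69} → fail.
SR (methods 2·3): 0.62 vs {0.41, 0.54, 0.62, 0.69} → fail.
IT (methods 1·2): 0.65 vs {0.52, 0.50, 0.48, 0.62} → pass.
IT (methods 1·3): 0.62 vs {0.52, 0.52, 0.48, 0.69} → fail.
IT (methods 2·3): 0.62 vs {0.50, 0.52, 0.62, 0.69} → fail.
5 of 9 fail.

5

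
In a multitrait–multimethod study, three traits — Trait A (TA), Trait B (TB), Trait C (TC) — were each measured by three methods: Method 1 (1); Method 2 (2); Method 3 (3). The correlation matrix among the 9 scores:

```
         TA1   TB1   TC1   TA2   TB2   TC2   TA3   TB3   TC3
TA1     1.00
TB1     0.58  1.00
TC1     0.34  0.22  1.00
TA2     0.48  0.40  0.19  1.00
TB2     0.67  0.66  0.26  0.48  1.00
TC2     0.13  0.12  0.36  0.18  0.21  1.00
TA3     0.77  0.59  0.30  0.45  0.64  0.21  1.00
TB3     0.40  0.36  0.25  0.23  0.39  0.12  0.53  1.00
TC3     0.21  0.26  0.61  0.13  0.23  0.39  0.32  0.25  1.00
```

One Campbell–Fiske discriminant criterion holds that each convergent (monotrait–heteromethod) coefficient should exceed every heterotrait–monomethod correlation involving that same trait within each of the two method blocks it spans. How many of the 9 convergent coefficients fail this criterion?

Each convergent coefficient versus the relevant comparison correlations:
TA (methods 1·2): 0.48 vs {0.58, 0.48, 0.34, 0.18} → fail.
TA (methods 1·3): 0.77 vs {0.58, 0.53, 0.34, 0.32} → pass.
TA (methods 2·3): 0.45 vs {0.48, 0.53, 0.18, 0.32} → fail.
TB (methods 1·2): 0.66 vs {0.58, 0.48, 0.22, 0.21} → pass.
TB (methods 1·3): 0.36 vs {0.58, 0.53, 0.22, 0.25} → fail.
TB (methods 2·3): 0.39 vs {0.48, 0.53, 0.21, 0.25} → fail.
TC (methods 1·2): 0.36 vs {0.34, 0.18, 0.22, 0.21} → pass.
TC (methods 1·3): 0.61 vs {0.34, 0.32, 0.22, 0.25} → pass.
TC (methods 2·3): 0.39 vs {0.18, 0.32, 0.21, 0.25} → pass.
4 of 9 fail.

4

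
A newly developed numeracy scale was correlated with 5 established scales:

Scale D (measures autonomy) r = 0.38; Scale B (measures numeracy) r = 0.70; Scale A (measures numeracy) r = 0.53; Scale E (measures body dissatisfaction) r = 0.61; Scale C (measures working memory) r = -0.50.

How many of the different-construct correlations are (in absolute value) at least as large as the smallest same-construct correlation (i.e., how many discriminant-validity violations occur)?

1

Convergent (same construct = numeracy): Scale B, Scale A.
Smallest convergent = 0.53. Discriminant |r|: 0.38, 0.61, 0.50; count ≥ 0.53 → 1.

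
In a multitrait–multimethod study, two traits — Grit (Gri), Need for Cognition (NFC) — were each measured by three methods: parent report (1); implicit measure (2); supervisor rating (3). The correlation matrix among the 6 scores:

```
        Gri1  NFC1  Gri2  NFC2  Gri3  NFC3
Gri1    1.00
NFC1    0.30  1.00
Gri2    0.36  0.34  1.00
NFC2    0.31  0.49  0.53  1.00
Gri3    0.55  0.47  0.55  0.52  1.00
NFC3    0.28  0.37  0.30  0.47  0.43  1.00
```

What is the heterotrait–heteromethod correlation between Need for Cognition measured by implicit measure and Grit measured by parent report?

0.31

Different traits and methods: r(NFC2, Gri1) = 0.31.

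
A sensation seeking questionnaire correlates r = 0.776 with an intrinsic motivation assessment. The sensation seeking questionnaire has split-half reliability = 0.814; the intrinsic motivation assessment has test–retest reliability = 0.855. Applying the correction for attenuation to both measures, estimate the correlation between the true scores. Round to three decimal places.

r_true = r_obs / √(r_xx · r_yy) = 0.776 / √(0.814 × 0.855) = 0.776 / √0.695970 = 0.776 / 0.8342 ≈ 0.930.

0.930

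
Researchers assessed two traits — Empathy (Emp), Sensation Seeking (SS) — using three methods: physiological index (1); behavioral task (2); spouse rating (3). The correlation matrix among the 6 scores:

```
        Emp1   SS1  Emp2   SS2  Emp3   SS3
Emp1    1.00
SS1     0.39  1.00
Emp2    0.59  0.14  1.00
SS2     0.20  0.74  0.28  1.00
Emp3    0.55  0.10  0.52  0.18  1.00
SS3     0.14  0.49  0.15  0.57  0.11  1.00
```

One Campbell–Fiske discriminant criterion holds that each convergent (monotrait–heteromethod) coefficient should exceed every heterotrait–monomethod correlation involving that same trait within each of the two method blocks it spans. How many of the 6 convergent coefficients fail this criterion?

0

Each convergent coefficient versus the relevant comparison correlations:
Emp (methods 1·2): 0.59 vs {0.39, 0.28} → pass.
Emp (methods 1·3): 0.55 vs {0.39, 0.11} → pass.
Emp (methods 2·3): 0.52 vs {0.28, 0.11} → pass.
SS (methods 1·2): 0.74 vs {0.39, 0.28} → pass.
SS (methods 1·3): 0.49 vs {0.39, 0.11} → pass.
SS (methods 2·3): 0.57 vs {0.28, 0.11} → pass.
0 of 6 fail.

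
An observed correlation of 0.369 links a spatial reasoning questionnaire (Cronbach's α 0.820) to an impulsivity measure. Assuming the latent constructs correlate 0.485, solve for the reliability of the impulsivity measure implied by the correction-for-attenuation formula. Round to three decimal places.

r_true = r_obs / √(r_xx · r_yy) ⇒ 0.485 = 0.369 / √(0.820 · r_yy).
√(0.820 · r_yy) = 0.369 / 0.485 = 0.7608; 0.820 · r_yy = 0.5788; r_yy = 0.5788 / 0.820 ≈ 0.706.

0.706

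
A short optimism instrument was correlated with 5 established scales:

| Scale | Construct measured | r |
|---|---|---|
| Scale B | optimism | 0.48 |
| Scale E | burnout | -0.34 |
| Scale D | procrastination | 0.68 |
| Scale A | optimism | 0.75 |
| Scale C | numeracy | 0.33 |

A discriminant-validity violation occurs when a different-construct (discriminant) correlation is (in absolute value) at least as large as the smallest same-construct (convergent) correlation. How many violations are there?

Convergent (same construct = optimism): Scale B, Scale A.
Smallest convergent = 0.48. Discriminant |r|: 0.34, 0.68, 0.33; count ≥ 0.48 → 1.

1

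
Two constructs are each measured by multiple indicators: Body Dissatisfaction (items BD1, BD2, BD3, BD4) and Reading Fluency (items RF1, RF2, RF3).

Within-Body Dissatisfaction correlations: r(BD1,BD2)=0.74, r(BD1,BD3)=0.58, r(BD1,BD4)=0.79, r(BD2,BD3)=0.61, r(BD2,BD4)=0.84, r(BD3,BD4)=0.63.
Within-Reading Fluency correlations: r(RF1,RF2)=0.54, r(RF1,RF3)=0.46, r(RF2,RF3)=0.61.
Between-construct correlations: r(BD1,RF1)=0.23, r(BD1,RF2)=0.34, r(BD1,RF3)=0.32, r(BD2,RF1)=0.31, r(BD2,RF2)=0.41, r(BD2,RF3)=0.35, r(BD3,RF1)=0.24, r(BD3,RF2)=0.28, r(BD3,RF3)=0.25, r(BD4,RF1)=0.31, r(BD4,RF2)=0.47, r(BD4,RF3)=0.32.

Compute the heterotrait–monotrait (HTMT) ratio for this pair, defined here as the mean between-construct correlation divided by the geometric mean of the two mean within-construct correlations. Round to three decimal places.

Mean between = 3.83/12 = 0.3192.
Mean within-BD = 4.19/6 = 0.6983; mean within-RF = 1.61/3 = 0.5367.
Geometric mean = √(0.6983 × 0.5367) = 0.6122.
HTMT = 0.3192 / 0.6122 = 0.521.

0.521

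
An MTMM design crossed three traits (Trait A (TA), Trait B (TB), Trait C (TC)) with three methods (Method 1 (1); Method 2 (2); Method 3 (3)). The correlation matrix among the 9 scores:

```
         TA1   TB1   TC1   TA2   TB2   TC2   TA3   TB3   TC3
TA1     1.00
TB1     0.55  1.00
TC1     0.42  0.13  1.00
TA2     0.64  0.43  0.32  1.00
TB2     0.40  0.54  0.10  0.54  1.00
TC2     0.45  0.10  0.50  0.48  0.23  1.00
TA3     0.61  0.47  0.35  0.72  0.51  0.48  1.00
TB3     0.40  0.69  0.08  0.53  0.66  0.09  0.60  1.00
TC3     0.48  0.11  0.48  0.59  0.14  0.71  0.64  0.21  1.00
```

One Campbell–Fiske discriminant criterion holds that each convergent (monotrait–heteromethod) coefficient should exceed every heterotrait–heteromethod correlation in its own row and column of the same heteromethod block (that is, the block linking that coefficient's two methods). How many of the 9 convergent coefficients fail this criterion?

1

Each convergent coefficient versus the relevant comparison correlations:
TA (methods 1·2): 0.64 vs {0.40, 0.43, 0.45, 0.32} → pass.
TA (methods 1·3): 0.61 vs {0.40, 0.47, 0.48, 0.35} → pass.
TA (methods 2·3): 0.72 vs {0.53, 0.51, 0.59, 0.48} → pass.
TB (methods 1·2): 0.54 vs {0.43, 0.40, 0.10, 0.10} → pass.
TB (methods 1·3): 0.69 vs {0.47, 0.40, 0.11, 0.08} → pass.
TB (methods 2·3): 0.66 vs {0.51, 0.53, 0.14, 0.09} → pass.
TC (methods 1·2): 0.50 vs {0.32, 0.45, 0.10, 0.10} → pass.
TC (methods 1·3): 0.48 vs {0.35, 0.48, 0.08, 0.11} → fail.
TC (methods 2·3): 0.71 vs {0.48, 0.59, 0.09, 0.14} → pass.
1 of 9 fail.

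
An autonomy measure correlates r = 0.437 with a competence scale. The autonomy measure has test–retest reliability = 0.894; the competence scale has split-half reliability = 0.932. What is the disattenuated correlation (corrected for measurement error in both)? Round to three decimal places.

0.479

r_true = r_obs / √(r_xx · r_yy) = 0.437 / √(0.894 × 0.932) = 0.437 / √0.833208 = 0.437 / 0.9128 ≈ 0.479.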